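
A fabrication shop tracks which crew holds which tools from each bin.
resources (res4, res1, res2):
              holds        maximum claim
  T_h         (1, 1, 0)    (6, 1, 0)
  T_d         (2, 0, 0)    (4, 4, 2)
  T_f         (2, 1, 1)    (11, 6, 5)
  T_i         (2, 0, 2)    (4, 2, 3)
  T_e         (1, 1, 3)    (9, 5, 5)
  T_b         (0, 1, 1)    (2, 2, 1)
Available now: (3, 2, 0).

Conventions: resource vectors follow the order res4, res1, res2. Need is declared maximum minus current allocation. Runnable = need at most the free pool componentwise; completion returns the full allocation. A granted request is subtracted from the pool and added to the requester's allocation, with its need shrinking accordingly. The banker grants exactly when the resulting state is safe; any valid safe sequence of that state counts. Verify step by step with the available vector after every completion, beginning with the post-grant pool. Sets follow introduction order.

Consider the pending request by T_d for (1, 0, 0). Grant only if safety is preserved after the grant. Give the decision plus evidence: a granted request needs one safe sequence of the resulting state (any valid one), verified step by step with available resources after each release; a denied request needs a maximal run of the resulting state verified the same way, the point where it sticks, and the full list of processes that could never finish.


DENY. Granting would leave the state unsafe.
Key observation: after T_b, T_i the pool peaks at (4, 3, 3), and each blocked process is short somewhere: T_h on res4; T_d on res1; T_f on res4, res1, res2; T_e on res4, res1.
On the post-grant state, T_b, T_i is a maximal run — nothing extends it. Walking it through:
  pool = (2, 2, 0)
  run T_b (needs (2, 1, 0), free (2, 2, 0)); after release of (0, 1, 1) the pool is (2, 3, 1)
  run T_i (needs (2, 2, 1), free (2, 3, 1)); after release of (2, 0, 2) the pool is (4, 3, 3)
  T_h cannot run: need (5, 0, 0) vs free (4, 3, 3) (insufficient res4)
  T_d cannot run: need (1, 4, 2) vs free (4, 3, 3) (insufficient res1)
  T_f cannot run: need (9, 5, 4) vs free (4, 3, 3) (insufficient res4, res1 and res2)
  T_e cannot run: need (8, 4, 2) vs free (4, 3, 3) (insufficient res4 and res1)
Post-grant, the permanently blocked set is T_h, T_d, T_f and T_e.


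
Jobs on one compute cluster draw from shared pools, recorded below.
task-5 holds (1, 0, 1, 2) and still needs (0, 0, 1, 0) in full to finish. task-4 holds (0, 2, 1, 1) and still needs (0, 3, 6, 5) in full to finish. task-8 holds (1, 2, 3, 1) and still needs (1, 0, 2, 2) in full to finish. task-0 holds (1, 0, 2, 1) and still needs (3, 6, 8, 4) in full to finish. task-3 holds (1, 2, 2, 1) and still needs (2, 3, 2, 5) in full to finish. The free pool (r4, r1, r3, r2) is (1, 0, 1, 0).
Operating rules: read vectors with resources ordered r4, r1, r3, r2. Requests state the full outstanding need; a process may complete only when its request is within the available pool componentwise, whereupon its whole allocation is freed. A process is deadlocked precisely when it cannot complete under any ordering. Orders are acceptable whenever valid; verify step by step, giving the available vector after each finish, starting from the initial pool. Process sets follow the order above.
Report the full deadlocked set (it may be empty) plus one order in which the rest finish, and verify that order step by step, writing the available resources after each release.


The deadlocked set is task-4, task-0 and task-3.
Key observation: once task-5, task-8 finish, the pool peaks at (3, 2, 5, 3) — and every remaining process still needs more r1 than that.
A valid finishing order for the others: task-5, task-8. Walking it through:
  pool = (1, 0, 1, 0)
  task-5 needs (0, 0, 1, 0) <= (1, 0, 1, 0) -> finishes; pool += (1, 0, 1, 2) = (2, 0, 2, 2)
  task-8 needs (1, 0, 2, 2) <= (2, 0, 2, 2) -> finishes; pool += (1, 2, 3, 1) = (3, 2, 5, 3)
The stuck group stays short no matter what:
  task-4 cannot run: need (0, 3, 6, 5) vs free (3, 2, 5, 3) (insufficient r1, r3 and r2)
  task-0 cannot run: need (3, 6, 8, 4) vs free (3, 2, 5, 3) (insufficient r1, r3 and r2)
  task-3 cannot run: need (2, 3, 2, 5) vs free (3, 2, 5, 3) (insufficient r1 and r2)


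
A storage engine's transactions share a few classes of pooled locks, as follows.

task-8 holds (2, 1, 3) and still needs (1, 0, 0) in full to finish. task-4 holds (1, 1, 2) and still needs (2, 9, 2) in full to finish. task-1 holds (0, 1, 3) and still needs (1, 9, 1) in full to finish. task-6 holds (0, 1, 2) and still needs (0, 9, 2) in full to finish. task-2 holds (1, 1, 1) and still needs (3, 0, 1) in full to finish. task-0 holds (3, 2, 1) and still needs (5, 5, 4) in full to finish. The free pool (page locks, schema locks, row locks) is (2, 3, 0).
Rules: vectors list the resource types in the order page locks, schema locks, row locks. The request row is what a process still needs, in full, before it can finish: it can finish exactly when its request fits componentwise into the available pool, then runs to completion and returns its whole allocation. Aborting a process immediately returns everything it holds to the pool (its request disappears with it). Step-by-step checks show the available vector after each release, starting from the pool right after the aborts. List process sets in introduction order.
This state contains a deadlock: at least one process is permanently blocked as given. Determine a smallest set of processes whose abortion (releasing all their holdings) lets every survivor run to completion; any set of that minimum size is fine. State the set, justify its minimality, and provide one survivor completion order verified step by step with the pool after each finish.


The answer: abort task-4 and task-1.
Key observation: the returned (1, 2, 5) from task-4 and task-1 is what brings task-6 — unrunnable before, under any order — into play at step 4.
No one abort is enough; case by case: task-8 alone leaves task-4 blocked (short on schema locks); task-4 alone leaves task-1 blocked (short on schema locks); task-1 alone leaves task-4 blocked (short on schema locks); task-6 alone leaves task-4 blocked (short on schema locks); task-2 alone leaves task-4 blocked (short on schema locks); task-0 alone leaves task-4 blocked (short on schema locks).
The survivors complete as task-8, task-0, task-2, task-6. Check, step by step (starting from the post-abort pool):
  pool = (3, 5, 5)
  task-8: need (1, 0, 0) fits (3, 5, 5); releases (2, 1, 3), pool now (5, 6, 8)
  task-0: need (5, 5, 4) fits (5, 6, 8); releases (3, 2, 1), pool now (8, 8, 9)
  task-2: need (3, 0, 1) fits (8, 8, 9); releases (1, 1, 1), pool now (9, 9, 10)
  task-6: need (0, 9, 2) fits (9, 9, 10); releases (0, 1, 2), pool now (9, 10, 12)


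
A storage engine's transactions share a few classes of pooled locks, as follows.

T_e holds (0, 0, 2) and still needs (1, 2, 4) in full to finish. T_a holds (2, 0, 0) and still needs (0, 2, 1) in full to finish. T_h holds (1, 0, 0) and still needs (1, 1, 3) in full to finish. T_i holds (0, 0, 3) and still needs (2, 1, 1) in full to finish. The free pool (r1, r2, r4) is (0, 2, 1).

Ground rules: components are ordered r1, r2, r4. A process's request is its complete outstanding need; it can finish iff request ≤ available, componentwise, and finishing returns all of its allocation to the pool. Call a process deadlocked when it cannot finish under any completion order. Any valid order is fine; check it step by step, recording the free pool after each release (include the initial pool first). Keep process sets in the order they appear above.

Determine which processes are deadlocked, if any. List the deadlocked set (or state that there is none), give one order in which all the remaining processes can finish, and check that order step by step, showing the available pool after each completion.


No process is deadlocked.
Key observation: no deadlock: T_a fits now, and the freed resources carry the rest through.
One completion order for the rest: T_a, T_i, T_h, T_e. Step-by-step check:
  pool = (0, 2, 1)
  T_a needs (0, 2, 1) <= (0, 2, 1) -> finishes; pool += (2, 0, 0) = (2, 2, 1)
  T_i needs (2, 1, 1) <= (2, 2, 1) -> finishes; pool += (0, 0, 3) = (2, 2, 4)
  T_h needs (1, 1, 3) <= (2, 2, 4) -> finishes; pool += (1, 0, 0) = (3, 2, 4)
  T_e needs (1, 2, 4) <= (3, 2, 4) -> finishes; pool += (0, 0, 2) = (3, 2, 6)


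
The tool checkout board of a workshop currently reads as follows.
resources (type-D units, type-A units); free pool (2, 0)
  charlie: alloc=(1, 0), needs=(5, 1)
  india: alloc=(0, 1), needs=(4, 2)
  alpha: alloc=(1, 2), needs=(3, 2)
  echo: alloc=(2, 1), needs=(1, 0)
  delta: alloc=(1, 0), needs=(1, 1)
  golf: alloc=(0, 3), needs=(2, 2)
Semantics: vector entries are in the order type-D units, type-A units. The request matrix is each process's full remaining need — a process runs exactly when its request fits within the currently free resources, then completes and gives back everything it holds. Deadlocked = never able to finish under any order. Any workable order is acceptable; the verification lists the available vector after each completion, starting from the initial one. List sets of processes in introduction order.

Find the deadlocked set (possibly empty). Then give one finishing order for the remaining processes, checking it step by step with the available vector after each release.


The deadlocked set is india, alpha and golf.
Key observation: the pool after echo, delta, charlie is (6, 1); every surviving request exceeds it in type-A units, so progress ends there.
A valid finishing order for the others: echo, delta, charlie. Step-by-step check:
  pool = (2, 0)
  run echo (needs (1, 0), free (2, 0)); after release of (2, 1) the pool is (4, 1)
  run delta (needs (1, 1), free (4, 1)); after release of (1, 0) the pool is (5, 1)
  run charlie (needs (5, 1), free (5, 1)); after release of (1, 0) the pool is (6, 1)
The blocked processes can never fit:
  india still needs (4, 2) but only (6, 1) is free — short on type-A units
  alpha still needs (3, 2) but only (6, 1) is free — short on type-A units
  golf still needs (2, 2) but only (6, 1) is free — short on type-A units


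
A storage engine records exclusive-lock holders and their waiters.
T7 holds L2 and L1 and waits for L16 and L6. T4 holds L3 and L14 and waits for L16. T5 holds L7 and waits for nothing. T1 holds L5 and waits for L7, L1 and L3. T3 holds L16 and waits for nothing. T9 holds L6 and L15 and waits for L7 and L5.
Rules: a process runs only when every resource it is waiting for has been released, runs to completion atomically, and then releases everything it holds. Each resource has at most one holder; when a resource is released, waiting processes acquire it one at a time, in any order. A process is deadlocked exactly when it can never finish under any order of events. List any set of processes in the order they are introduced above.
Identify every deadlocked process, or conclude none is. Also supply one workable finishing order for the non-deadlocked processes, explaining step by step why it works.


Deadlocked: T7, T1 and T9.
Key observation: the knot is the closed ring of waits T7 -> T9 -> T1 -> T7; no other process is dragged down with it.
One completion order for the rest: T3, T4, T5.
Check, step by step:
  run T3 (it waits on nothing); releases L16
  T4 waits on L16 — all released -> runs and releases L3 and L14
  run T5 (it waits on nothing); releases L7


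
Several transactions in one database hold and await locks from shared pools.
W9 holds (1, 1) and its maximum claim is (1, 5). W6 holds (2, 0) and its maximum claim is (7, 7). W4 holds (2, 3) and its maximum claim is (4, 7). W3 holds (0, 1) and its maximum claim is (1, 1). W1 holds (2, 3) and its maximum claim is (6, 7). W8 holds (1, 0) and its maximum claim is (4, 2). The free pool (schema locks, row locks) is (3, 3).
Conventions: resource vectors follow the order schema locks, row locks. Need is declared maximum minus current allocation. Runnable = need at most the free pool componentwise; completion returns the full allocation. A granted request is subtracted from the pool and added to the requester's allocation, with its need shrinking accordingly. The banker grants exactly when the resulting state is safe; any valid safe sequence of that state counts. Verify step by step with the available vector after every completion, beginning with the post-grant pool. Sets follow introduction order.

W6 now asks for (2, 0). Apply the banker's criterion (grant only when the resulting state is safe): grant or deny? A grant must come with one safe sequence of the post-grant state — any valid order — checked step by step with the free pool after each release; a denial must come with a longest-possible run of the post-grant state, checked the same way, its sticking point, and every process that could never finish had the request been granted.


GRANT: granting preserves safety; a valid post-grant sequence is W3, W9, W4, W6, W8, W1.
Key observation: the transfer keeps a workable pool ((1, 3)); W3 starts the safe sequence.
Verifying the post-grant state step by step:
  pool = (1, 3)
  W3 needs (1, 0) <= (1, 3) -> finishes; pool += (0, 1) = (1, 4)
  W9 needs (0, 4) <= (1, 4) -> finishes; pool += (1, 1) = (2, 5)
  W4 needs (2, 4) <= (2, 5) -> finishes; pool += (2, 3) = (4, 8)
  W6 needs (3, 7) <= (4, 8) -> finishes; pool += (4, 0) = (8, 8)
  W8 needs (3, 2) <= (8, 8) -> finishes; pool += (1, 0) = (9, 8)
  W1 needs (4, 4) <= (9, 8) -> finishes; pool += (2, 3) = (11, 11)


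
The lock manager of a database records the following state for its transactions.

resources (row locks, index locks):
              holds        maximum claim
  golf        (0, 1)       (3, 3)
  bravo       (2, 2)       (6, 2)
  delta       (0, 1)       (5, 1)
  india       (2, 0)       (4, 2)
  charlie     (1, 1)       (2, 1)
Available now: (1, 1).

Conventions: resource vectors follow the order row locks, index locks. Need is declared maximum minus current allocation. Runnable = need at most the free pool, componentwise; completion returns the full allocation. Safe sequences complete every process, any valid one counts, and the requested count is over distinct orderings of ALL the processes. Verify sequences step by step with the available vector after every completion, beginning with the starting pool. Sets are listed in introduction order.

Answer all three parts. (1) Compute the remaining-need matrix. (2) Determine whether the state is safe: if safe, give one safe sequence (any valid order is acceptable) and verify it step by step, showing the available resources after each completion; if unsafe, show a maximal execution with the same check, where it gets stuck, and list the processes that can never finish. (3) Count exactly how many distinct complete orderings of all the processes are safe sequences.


(1) Outstanding need per process (order row locks, index locks):
  golf: (3, 2)
  bravo: (4, 0)
  delta: (5, 0)
  india: (2, 2)
  charlie: (1, 0)
(2) SAFE, for example via the order charlie, india, golf, bravo, delta.
Key observation: the order's first zero-slack moment is charlie ((1, 0) needed, (1, 1) free — a requested resource with nothing to spare).
Walking it through:
  pool = (1, 1)
  charlie: need (1, 0) fits (1, 1); releases (1, 1), pool now (2, 2)
  india: need (2, 2) fits (2, 2); releases (2, 0), pool now (4, 2)
  golf: need (3, 2) fits (4, 2); releases (0, 1), pool now (4, 3)
  bravo: need (4, 0) fits (4, 3); releases (2, 2), pool now (6, 5)
  delta: need (5, 0) fits (6, 5); releases (0, 1), pool now (6, 6)
(3) Exactly 3 of the possible complete orderings are safe sequences.


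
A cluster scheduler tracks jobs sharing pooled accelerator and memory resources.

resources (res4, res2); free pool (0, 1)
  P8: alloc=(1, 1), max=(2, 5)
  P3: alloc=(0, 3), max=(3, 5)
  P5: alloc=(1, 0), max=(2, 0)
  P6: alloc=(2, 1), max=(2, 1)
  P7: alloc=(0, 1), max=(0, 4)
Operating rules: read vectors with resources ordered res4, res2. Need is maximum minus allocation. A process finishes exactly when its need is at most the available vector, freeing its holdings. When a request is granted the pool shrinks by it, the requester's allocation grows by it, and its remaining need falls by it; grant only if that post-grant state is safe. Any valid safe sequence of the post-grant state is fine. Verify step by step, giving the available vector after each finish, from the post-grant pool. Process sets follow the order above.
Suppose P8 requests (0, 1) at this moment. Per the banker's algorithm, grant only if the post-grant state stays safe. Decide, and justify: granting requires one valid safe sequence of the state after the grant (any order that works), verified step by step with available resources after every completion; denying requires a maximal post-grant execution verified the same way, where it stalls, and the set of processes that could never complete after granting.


DENY. Granting would leave the state unsafe.
Key observation: once P6, P5 finish, the pool peaks at (3, 1) — and every remaining process still needs more res2 than that.
Pretend the grant happened; the run P6, P5 goes as far as possible. Walking it through:
  pool = (0, 0)
  run P6 (needs (0, 0), free (0, 0)); after release of (2, 1) the pool is (2, 1)
  run P5 (needs (1, 0), free (2, 1)); after release of (1, 0) the pool is (3, 1)
  blocked: P8 wants (1, 3), pool (3, 1) — not enough res2
  blocked: P3 wants (3, 2), pool (3, 1) — not enough res2
  blocked: P7 wants (0, 3), pool (3, 1) — not enough res2
Had the request been granted, P8, P3 and P7 could never finish.


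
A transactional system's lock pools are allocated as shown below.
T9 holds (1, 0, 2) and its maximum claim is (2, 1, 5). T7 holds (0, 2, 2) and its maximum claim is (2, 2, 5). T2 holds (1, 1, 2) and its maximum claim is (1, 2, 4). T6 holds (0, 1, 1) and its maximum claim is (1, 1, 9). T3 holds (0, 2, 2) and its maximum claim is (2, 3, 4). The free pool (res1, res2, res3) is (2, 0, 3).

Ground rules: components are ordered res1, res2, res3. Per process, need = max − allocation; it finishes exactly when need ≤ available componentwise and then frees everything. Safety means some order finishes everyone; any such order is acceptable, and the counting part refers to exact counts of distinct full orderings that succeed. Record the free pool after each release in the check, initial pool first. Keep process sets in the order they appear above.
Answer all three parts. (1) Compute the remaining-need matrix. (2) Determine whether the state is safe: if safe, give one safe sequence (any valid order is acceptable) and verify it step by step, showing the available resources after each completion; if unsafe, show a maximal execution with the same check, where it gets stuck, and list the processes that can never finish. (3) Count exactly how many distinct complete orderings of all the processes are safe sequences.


(1) Outstanding need per process (order res1, res2, res3):
  T9: (1, 1, 3)
  T7: (2, 0, 3)
  T2: (0, 1, 2)
  T6: (1, 0, 8)
  T3: (2, 1, 2)
(2) SAFE, for example via the order T7, T9, T2, T6, T3.
Key observation: at T7 the run first touches a limit — (2, 0, 3) against (2, 0, 3), exact on a resource it actually requests.
Walking it through:
  pool = (2, 0, 3)
  run T7 (needs (2, 0, 3), free (2, 0, 3)); after release of (0, 2, 2) the pool is (2, 2, 5)
  run T9 (needs (1, 1, 3), free (2, 2, 5)); after release of (1, 0, 2) the pool is (3, 2, 7)
  run T2 (needs (0, 1, 2), free (3, 2, 7)); after release of (1, 1, 2) the pool is (4, 3, 9)
  run T6 (needs (1, 0, 8), free (4, 3, 9)); after release of (0, 1, 1) the pool is (4, 4, 10)
  run T3 (needs (2, 1, 2), free (4, 4, 10)); after release of (0, 2, 2) the pool is (4, 6, 12)
(3) The exact count: 12 of the possible complete orderings are safe sequences.


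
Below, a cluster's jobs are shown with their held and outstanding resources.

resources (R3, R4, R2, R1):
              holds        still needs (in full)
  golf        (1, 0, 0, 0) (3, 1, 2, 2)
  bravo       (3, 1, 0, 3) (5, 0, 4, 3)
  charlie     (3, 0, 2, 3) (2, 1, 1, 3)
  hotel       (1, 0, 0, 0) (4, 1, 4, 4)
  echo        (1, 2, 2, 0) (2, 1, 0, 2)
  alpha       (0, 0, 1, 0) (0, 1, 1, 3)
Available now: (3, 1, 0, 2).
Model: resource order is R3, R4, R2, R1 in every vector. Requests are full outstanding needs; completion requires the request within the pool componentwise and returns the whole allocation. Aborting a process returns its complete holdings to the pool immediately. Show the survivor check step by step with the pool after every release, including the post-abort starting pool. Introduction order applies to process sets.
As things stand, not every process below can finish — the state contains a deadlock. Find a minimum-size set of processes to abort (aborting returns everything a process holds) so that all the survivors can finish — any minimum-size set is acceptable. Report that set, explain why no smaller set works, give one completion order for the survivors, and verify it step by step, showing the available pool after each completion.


The answer: abort bravo.
Key observation: the deadlocked charlie becomes finishable only because bravo released (3, 1, 0, 3); it completes at step 2 below.
Why nothing smaller works: aborting no one leaves the state deadlocked as given.
The survivors complete as echo, charlie, alpha, golf, hotel. Check, step by step (starting from the post-abort pool):
  pool = (6, 2, 0, 5)
  echo needs (2, 1, 0, 2) <= (6, 2, 0, 5) -> finishes; pool += (1, 2, 2, 0) = (7, 4, 2, 5)
  charlie needs (2, 1, 1, 3) <= (7, 4, 2, 5) -> finishes; pool += (3, 0, 2, 3) = (10, 4, 4, 8)
  alpha needs (0, 1, 1, 3) <= (10, 4, 4, 8) -> finishes; pool += (0, 0, 1, 0) = (10, 4, 5, 8)
  golf needs (3, 1, 2, 2) <= (10, 4, 5, 8) -> finishes; pool += (1, 0, 0, 0) = (11, 4, 5, 8)
  hotel needs (4, 1, 4, 4) <= (11, 4, 5, 8) -> finishes; pool += (1, 0, 0, 0) = (12, 4, 5, 8)


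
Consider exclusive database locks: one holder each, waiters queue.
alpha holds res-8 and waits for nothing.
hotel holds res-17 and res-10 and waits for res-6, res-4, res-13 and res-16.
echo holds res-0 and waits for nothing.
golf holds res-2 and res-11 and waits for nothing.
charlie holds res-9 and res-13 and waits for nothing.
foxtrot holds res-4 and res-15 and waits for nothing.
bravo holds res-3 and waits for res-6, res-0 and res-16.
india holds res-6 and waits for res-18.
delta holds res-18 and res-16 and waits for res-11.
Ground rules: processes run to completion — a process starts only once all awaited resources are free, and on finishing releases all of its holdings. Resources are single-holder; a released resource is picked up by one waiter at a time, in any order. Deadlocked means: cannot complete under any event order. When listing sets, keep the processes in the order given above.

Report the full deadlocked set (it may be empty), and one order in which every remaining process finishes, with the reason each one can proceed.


No process is deadlocked.
Key observation: there is no circular wait here — follow any chain and it reaches a process that is free to run now.
One completion order for the rest: foxtrot, alpha, echo, charlie, golf, delta, india, bravo, hotel.
Verifying each step:
  foxtrot waits on nothing -> runs at once and releases res-4 and res-15
  alpha waits on nothing -> runs at once and releases res-8
  echo waits on nothing -> runs at once and releases res-0
  charlie waits on nothing -> runs at once and releases res-9 and res-13
  golf waits on nothing -> runs at once and releases res-2 and res-11
  delta waits on res-11 — all released -> runs and releases res-18 and res-16
  india waits on res-18 — all released -> runs and releases res-6
  bravo waits on res-6, res-0 and res-16 — all released -> runs and releases res-3
  hotel waits on res-6, res-4, res-13 and res-16 — all released -> runs and releases res-17 and res-10


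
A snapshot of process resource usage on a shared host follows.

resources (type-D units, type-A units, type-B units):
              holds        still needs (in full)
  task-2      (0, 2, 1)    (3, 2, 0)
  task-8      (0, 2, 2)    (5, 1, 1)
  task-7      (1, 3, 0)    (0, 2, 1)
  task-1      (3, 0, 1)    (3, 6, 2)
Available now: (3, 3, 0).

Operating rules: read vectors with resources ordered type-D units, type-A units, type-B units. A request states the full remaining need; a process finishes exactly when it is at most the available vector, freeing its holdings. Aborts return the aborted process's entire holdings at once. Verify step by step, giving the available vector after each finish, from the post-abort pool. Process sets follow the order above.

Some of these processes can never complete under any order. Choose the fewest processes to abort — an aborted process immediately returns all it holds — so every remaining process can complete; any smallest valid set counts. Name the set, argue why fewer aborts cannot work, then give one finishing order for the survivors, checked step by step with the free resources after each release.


The answer: abort task-8.
Key observation: task-1 had no path to completion before; after the abort of task-8 ((0, 2, 2) returned), step 2 is where it fits.
No smaller set exists: with zero aborts the deadlock remains.
Survivors finish in the order: task-7, task-1, task-2. Step-by-step check (pool after the aborts first):
  pool = (3, 5, 2)
  task-7 needs (0, 2, 1) <= (3, 5, 2) -> finishes; pool += (1, 3, 0) = (4, 8, 2)
  task-1 needs (3, 6, 2) <= (4, 8, 2) -> finishes; pool += (3, 0, 1) = (7, 8, 3)
  task-2 needs (3, 2, 0) <= (7, 8, 3) -> finishes; pool += (0, 2, 1) = (7, 10, 4)


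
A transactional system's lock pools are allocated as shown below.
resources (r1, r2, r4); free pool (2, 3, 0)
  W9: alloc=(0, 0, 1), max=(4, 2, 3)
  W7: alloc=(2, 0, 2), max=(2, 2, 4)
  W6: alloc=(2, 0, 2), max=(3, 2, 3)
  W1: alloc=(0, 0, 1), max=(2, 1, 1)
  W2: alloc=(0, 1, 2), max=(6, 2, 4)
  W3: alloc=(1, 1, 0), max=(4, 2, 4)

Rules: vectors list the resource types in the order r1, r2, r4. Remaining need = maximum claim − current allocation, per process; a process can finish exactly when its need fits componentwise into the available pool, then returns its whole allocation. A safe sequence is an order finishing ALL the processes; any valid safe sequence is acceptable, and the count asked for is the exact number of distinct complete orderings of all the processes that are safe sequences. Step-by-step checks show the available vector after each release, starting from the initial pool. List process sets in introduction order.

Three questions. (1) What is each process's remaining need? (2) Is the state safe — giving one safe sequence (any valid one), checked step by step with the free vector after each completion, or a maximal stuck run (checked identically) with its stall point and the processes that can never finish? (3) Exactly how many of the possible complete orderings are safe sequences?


(1) Remaining need (order r1, r2, r4):
  W9: (4, 2, 2)
  W7: (0, 2, 2)
  W6: (1, 2, 1)
  W1: (2, 1, 0)
  W2: (6, 1, 2)
  W3: (3, 1, 4)
(2) The state is SAFE; one workable sequence: W1, W6, W7, W9, W3, W2.
Key observation: the first exact fit in this order is W1 — it needs (2, 1, 0) with (2, 3, 0) free, meeting a requested resource to the last unit.
Walking it through:
  pool = (2, 3, 0)
  W1 needs (2, 1, 0) <= (2, 3, 0) -> finishes; pool += (0, 0, 1) = (2, 3, 1)
  W6 needs (1, 2, 1) <= (2, 3, 1) -> finishes; pool += (2, 0, 2) = (4, 3, 3)
  W7 needs (0, 2, 2) <= (4, 3, 3) -> finishes; pool += (2, 0, 2) = (6, 3, 5)
  W9 needs (4, 2, 2) <= (6, 3, 5) -> finishes; pool += (0, 0, 1) = (6, 3, 6)
  W3 needs (3, 1, 4) <= (6, 3, 6) -> finishes; pool += (1, 1, 0) = (7, 4, 6)
  W2 needs (6, 1, 2) <= (7, 4, 6) -> finishes; pool += (0, 1, 2) = (7, 5, 8)
(3) The exact count: 9 of the possible complete orderings are safe sequences.


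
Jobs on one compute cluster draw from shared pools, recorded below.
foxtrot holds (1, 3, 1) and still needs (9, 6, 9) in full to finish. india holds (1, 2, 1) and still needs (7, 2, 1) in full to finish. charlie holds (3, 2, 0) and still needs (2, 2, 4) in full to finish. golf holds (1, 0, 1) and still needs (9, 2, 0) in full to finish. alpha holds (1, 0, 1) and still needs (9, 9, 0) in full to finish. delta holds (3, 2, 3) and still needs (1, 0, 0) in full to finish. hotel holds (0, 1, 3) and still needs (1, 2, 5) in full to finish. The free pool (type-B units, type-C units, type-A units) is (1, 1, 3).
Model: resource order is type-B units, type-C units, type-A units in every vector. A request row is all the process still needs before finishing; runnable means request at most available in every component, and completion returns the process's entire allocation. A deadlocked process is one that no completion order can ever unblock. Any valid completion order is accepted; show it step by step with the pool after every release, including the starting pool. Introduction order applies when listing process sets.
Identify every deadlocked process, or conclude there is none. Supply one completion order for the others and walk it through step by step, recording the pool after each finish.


Deadlocked: foxtrot, golf and alpha.
Key observation: even finishing delta, charlie, hotel, india leaves just (8, 8, 10) free — too little type-B units for any of the remaining processes.
One completion order for the rest: delta, charlie, hotel, india. Walking it through:
  pool = (1, 1, 3)
  delta: need (1, 0, 0) fits (1, 1, 3); releases (3, 2, 3), pool now (4, 3, 6)
  charlie: need (2, 2, 4) fits (4, 3, 6); releases (3, 2, 0), pool now (7, 5, 6)
  hotel: need (1, 2, 5) fits (7, 5, 6); releases (0, 1, 3), pool now (7, 6, 9)
  india: need (7, 2, 1) fits (7, 6, 9); releases (1, 2, 1), pool now (8, 8, 10)
None of the blocked processes ever fits:
  foxtrot cannot run: need (9, 6, 9) vs free (8, 8, 10) (insufficient type-B units)
  golf cannot run: need (9, 2, 0) vs free (8, 8, 10) (insufficient type-B units)
  alpha cannot run: need (9, 9, 0) vs free (8, 8, 10) (insufficient type-B units and type-C units)


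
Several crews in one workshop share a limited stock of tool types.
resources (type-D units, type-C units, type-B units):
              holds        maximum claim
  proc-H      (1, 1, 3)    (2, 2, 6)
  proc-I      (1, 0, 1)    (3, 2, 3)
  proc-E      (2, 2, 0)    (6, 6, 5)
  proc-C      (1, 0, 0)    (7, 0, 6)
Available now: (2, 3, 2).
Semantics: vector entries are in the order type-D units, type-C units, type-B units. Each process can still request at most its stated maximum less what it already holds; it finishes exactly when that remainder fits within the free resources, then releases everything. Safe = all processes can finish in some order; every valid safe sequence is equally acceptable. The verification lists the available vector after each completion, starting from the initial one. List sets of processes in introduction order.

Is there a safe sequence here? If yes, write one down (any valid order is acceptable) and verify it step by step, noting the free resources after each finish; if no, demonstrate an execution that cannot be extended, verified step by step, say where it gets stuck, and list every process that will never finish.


The state is SAFE; one workable sequence: proc-I, proc-H, proc-E, proc-C.
Key observation: reading the order forward, proc-I is the first process whose need (2, 2, 2) meets the free pool (2, 3, 2) exactly on a resource it requests.
Walking it through:
  pool = (2, 3, 2)
  run proc-I (needs (2, 2, 2), free (2, 3, 2)); after release of (1, 0, 1) the pool is (3, 3, 3)
  run proc-H (needs (1, 1, 3), free (3, 3, 3)); after release of (1, 1, 3) the pool is (4, 4, 6)
  run proc-E (needs (4, 4, 5), free (4, 4, 6)); after release of (2, 2, 0) the pool is (6, 6, 6)
  run proc-C (needs (6, 0, 6), free (6, 6, 6)); after release of (1, 0, 0) the pool is (7, 6, 6)


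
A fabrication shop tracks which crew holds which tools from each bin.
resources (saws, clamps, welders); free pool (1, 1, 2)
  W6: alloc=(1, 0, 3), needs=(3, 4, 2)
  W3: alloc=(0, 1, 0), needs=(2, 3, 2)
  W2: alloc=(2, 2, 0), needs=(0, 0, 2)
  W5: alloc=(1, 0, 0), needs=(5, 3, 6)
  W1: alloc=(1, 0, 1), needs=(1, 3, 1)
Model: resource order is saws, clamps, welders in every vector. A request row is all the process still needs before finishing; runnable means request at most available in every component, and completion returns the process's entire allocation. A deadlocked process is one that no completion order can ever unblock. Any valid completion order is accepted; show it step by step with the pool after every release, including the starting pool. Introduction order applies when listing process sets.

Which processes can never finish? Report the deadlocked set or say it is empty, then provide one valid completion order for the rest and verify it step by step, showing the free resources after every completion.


No process is deadlocked.
Key observation: no deadlock: W2 fits now, and the freed resources carry the rest through.
The rest can finish in the order W2, W3, W1, W6, W5. Check, step by step:
  pool = (1, 1, 2)
  run W2 (needs (0, 0, 2), free (1, 1, 2)); after release of (2, 2, 0) the pool is (3, 3, 2)
  run W3 (needs (2, 3, 2), free (3, 3, 2)); after release of (0, 1, 0) the pool is (3, 4, 2)
  run W1 (needs (1, 3, 1), free (3, 4, 2)); after release of (1, 0, 1) the pool is (4, 4, 3)
  run W6 (needs (3, 4, 2), free (4, 4, 3)); after release of (1, 0, 3) the pool is (5, 4, 6)
  run W5 (needs (5, 3, 6), free (5, 4, 6)); after release of (1, 0, 0) the pool is (6, 4, 6)


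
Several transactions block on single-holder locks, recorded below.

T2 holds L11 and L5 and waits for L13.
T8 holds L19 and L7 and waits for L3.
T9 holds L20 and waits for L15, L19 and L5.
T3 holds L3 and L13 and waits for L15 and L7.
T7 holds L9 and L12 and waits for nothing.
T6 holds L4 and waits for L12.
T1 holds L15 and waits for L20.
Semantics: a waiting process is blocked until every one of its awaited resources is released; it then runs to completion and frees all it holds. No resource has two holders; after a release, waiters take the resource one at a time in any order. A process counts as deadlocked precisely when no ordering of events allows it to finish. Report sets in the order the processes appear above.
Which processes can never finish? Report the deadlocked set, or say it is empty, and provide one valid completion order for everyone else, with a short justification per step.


Deadlocked: T2, T8, T9, T3 and T1.
Key observation: the loop T3 -> T8 -> T3 blocks itself forever; T2, T9 and T1 are caught in further circular waits.
One completion order for the rest: T7, T6.
Walking it through:
  T7: no waits; runs immediately, freeing L9 and L12
  T6: everything it awaited (L12) is free; runs, freeing L4


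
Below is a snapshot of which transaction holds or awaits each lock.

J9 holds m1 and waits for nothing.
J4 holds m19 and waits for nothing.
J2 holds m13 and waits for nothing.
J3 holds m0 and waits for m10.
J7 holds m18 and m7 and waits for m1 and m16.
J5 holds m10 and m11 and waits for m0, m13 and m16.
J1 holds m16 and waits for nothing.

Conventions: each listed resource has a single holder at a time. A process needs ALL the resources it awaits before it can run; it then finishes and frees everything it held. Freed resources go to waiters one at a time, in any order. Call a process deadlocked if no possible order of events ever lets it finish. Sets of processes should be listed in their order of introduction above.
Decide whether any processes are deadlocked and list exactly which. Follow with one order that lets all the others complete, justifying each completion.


The deadlocked set is J3 and J5.
Key observation: the knot is the closed ring of waits J3 -> J5 -> J3; no other process is dragged down with it.
The rest can finish in the order J4, J9, J1, J2, J7.
Step-by-step check:
  run J4 (it waits on nothing); releases m19
  run J9 (it waits on nothing); releases m1
  run J1 (it waits on nothing); releases m16
  run J2 (it waits on nothing); releases m13
  J7: everything it awaited (m1 and m16) is free; runs, freeing m18 and m7


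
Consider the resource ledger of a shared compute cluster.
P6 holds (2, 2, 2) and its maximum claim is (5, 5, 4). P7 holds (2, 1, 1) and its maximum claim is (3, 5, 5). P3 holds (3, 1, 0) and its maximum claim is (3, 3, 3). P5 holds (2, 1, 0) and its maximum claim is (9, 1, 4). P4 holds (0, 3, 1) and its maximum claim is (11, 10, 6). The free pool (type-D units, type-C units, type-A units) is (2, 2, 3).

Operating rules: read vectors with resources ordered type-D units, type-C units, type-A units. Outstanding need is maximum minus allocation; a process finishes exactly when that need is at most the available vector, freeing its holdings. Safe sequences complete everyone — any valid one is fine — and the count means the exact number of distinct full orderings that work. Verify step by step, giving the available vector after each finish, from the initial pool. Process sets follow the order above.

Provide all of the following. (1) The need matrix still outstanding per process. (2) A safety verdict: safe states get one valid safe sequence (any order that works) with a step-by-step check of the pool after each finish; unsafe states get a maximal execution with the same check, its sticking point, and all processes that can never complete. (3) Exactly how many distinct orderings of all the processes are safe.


(1) Outstanding need per process (order type-D units, type-C units, type-A units):
  P6: (3, 3, 2)
  P7: (1, 4, 4)
  P3: (0, 2, 3)
  P5: (7, 0, 4)
  P4: (11, 7, 5)
(2) The state is SAFE; one workable sequence: P3, P6, P7, P5, P4.
Key observation: at P3 the run first touches a limit — (0, 2, 3) against (2, 2, 3), exact on a resource it actually requests.
Verifying each step:
  pool = (2, 2, 3)
  run P3 (needs (0, 2, 3), free (2, 2, 3)); after release of (3, 1, 0) the pool is (5, 3, 3)
  run P6 (needs (3, 3, 2), free (5, 3, 3)); after release of (2, 2, 2) the pool is (7, 5, 5)
  run P7 (needs (1, 4, 4), free (7, 5, 5)); after release of (2, 1, 1) the pool is (9, 6, 6)
  run P5 (needs (7, 0, 4), free (9, 6, 6)); after release of (2, 1, 0) the pool is (11, 7, 6)
  run P4 (needs (11, 7, 5), free (11, 7, 6)); after release of (0, 3, 1) the pool is (11, 10, 7)
(3) The exact count: 2 of the possible complete orderings are safe sequences.


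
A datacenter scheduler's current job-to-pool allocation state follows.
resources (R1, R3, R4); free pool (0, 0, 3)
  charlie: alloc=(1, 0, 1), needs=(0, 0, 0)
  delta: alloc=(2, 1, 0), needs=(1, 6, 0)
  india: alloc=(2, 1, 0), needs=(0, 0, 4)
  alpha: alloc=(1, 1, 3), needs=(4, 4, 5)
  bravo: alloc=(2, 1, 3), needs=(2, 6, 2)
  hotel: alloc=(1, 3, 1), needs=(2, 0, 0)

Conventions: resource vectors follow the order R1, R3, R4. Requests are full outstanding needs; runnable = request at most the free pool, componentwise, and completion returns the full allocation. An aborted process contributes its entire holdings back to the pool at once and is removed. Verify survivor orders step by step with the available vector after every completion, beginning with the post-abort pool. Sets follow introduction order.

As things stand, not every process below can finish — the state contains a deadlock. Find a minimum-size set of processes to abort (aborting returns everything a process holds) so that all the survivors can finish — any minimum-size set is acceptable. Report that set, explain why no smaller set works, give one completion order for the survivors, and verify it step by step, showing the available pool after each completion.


Minimum abort set: bravo.
Key observation: delta could never have finished before the abort; with (2, 1, 3) returned by bravo, it fits at step 5.
Why nothing smaller works: aborting no one leaves the state deadlocked as given.
The survivors complete as hotel, india, alpha, charlie, delta. Check, step by step (starting from the post-abort pool):
  pool = (2, 1, 6)
  run hotel (needs (2, 0, 0), free (2, 1, 6)); after release of (1, 3, 1) the pool is (3, 4, 7)
  run india (needs (0, 0, 4), free (3, 4, 7)); after release of (2, 1, 0) the pool is (5, 5, 7)
  run alpha (needs (4, 4, 5), free (5, 5, 7)); after release of (1, 1, 3) the pool is (6, 6, 10)
  run charlie (needs (0, 0, 0), free (6, 6, 10)); after release of (1, 0, 1) the pool is (7, 6, 11)
  run delta (needs (1, 6, 0), free (7, 6, 11)); after release of (2, 1, 0) the pool is (9, 7, 11)
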